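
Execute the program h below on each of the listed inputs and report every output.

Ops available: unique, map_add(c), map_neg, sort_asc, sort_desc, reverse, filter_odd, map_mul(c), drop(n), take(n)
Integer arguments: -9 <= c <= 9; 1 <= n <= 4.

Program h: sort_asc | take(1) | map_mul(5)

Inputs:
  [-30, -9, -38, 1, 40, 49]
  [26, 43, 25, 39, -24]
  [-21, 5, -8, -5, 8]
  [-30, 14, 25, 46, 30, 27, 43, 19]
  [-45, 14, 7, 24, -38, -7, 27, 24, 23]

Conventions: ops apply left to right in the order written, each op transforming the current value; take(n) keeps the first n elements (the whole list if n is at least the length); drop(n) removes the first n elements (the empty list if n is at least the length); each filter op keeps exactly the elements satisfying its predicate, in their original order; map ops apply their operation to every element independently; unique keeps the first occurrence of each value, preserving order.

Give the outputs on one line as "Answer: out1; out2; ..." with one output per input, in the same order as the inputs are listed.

Execution, op by op:
  [-30, -9, -38, 1, 40, 49] -> [-38, -30, -9, 1, 40, 49] -> [-38] -> [-190]
  [26, 43, 25, 39, -24] -> [-24, 25, 26, 39, 43] -> [-24] -> [-120]
  [-21, 5, -8, -5, 8] -> [-21, -8, -5, 5, 8] -> [-21] -> [-105]
  [-30, 14, 25, 46, 30, 27, 43, 19] -> [-30, 14, 19, 25, 27, 30, 43, 46] -> [-30] -> [-150]
  [-45, 14, 7, 24, -38, -7, 27, 24, 23] -> [-45, -38, -7, 7, 14, 23, 24, 24, 27] -> [-45] -> [-225]

[-190]; [-120]; [-105]; [-150]; [-225]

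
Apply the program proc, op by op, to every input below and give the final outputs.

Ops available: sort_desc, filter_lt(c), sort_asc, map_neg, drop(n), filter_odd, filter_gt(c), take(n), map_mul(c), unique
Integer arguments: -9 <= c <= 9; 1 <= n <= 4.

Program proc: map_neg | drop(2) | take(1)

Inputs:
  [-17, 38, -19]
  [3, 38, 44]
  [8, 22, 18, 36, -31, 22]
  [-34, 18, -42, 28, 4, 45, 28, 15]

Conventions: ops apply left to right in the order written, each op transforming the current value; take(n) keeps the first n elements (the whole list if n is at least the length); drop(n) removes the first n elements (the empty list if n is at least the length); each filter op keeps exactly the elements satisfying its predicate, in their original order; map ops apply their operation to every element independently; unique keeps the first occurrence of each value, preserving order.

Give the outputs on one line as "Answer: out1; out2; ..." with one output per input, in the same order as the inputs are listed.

[19]; [-44]; [-18]; [42]

Execution, op by op:
  [-17, 38, -19] -> [17, -38, 19] -> [19] -> [19]
  [3, 38, 44] -> [-3, -38, -44] -> [-44] -> [-44]
  [8, 22, 18, 36, -31, 22] -> [-8, -22, -18, -36, 31, -22] -> [-18, -36, 31, -22] -> [-18]
  [-34, 18, -42, 28, 4, 45, 28, 15] -> [34, -18, 42, -28, -4, -45, -28, -15] -> [42, -28, -4, -45, -28, -15] -> [42]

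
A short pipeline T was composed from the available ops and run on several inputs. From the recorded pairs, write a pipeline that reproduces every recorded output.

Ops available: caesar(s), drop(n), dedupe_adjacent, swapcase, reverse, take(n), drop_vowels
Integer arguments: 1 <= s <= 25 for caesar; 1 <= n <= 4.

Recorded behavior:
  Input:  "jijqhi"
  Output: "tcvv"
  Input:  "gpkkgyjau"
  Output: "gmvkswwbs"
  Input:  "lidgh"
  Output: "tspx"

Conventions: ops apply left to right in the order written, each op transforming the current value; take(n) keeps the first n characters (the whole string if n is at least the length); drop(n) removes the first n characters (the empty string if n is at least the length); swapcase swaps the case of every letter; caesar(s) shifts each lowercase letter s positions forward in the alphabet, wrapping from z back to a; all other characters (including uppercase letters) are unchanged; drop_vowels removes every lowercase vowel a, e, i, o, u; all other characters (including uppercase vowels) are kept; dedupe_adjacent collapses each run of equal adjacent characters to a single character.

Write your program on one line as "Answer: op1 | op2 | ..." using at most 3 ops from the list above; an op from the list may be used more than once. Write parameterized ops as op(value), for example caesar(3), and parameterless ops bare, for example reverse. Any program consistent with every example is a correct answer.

reverse | caesar(12) | drop_vowels

Check, running the answer program on each example:
  "jijqhi" -> "ihqjij" -> "utcvuv" -> "tcvv"
  "gpkkgyjau" -> "uajygkkpg" -> "gmvkswwbs" -> "gmvkswwbs"
  "lidgh" -> "hgdil" -> "tspux" -> "tspx"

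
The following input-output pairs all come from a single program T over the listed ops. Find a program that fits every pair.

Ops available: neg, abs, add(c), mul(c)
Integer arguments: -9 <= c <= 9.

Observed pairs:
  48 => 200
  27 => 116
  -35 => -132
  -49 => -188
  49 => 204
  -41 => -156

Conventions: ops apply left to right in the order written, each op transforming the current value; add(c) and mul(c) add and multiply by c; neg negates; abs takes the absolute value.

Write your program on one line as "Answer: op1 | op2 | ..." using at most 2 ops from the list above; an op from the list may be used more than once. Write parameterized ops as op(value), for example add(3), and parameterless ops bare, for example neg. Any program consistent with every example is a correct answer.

add(2) | mul(4)

Check, running the answer program on each example:
  48 -> 50 -> 200
  27 -> 29 -> 116
  -35 -> -33 -> -132
  -49 -> -47 -> -188
  49 -> 51 -> 204
  -41 -> -39 -> -156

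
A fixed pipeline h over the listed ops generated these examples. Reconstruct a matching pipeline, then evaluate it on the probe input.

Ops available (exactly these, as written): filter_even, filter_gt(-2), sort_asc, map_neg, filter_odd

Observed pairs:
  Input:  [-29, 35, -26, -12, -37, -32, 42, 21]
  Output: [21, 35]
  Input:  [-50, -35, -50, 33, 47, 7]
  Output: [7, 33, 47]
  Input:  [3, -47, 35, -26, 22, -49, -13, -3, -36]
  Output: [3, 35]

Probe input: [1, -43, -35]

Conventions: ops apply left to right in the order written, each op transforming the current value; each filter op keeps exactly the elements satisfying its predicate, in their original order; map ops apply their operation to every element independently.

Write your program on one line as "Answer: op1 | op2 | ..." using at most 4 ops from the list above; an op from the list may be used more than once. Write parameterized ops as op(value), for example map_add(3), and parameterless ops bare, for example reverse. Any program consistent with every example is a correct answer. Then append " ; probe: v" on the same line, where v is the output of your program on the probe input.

filter_odd | filter_gt(-2) | sort_asc ; probe: [1]

Check, running the answer program on each example:
  [-29, 35, -26, -12, -37, -32, 42, 21] -> [-29, 35, -37, 21] -> [35, 21] -> [21, 35]
  [-50, -35, -50, 33, 47, 7] -> [-35, 33, 47, 7] -> [33, 47, 7] -> [7, 33, 47]
  [3, -47, 35, -26, 22, -49, -13, -3, -36] -> [3, -47, 35, -49, -13, -3] -> [3, 35] -> [3, 35]
  probe: [1, -43, -35] -> [1, -43, -35] -> [1] -> [1]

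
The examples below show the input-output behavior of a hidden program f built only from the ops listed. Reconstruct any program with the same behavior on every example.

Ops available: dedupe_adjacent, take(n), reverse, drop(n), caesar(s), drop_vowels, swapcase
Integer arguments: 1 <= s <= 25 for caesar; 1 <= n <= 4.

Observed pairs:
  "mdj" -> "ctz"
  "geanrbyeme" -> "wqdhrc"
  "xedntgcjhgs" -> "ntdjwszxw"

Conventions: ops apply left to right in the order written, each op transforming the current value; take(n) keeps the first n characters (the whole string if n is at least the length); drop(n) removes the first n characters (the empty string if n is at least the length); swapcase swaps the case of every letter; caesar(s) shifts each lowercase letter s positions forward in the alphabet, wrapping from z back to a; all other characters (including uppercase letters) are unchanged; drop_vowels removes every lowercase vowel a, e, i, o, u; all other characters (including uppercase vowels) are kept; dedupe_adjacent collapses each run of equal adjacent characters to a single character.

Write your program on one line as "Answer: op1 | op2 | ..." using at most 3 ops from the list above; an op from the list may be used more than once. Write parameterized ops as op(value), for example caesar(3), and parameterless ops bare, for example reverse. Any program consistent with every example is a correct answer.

caesar(16) | drop_vowels

Check, running the answer program on each example:
  "mdj" -> "ctz" -> "ctz"
  "geanrbyeme" -> "wuqdhroucu" -> "wqdhrc"
  "xedntgcjhgs" -> "nutdjwszxwi" -> "ntdjwszxw"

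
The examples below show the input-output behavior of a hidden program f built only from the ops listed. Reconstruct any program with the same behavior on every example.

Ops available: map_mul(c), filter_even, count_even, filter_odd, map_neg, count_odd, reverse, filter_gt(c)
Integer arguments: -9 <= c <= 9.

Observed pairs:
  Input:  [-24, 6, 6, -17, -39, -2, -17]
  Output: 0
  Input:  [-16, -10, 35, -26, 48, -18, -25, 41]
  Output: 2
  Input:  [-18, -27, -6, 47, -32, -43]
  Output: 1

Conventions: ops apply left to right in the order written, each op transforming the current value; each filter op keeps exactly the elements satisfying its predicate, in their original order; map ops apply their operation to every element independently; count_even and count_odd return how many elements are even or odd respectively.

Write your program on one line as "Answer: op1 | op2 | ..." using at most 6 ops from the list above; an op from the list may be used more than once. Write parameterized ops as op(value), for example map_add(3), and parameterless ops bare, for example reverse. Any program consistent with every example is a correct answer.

reverse | filter_gt(6) | map_mul(9) | reverse | count_odd

Check, running the answer program on each example:
  [-24, 6, 6, -17, -39, -2, -17] -> [-17, -2, -39, -17, 6, 6, -24] -> [] -> [] -> [] -> 0
  [-16, -10, 35, -26, 48, -18, -25, 41] -> [41, -25, -18, 48, -26, 35, -10, -16] -> [41, 48, 35] -> [369, 432, 315] -> [315, 432, 369] -> 2
  [-18, -27, -6, 47, -32, -43] -> [-43, -32, 47, -6, -27, -18] -> [47] -> [423] -> [423] -> 1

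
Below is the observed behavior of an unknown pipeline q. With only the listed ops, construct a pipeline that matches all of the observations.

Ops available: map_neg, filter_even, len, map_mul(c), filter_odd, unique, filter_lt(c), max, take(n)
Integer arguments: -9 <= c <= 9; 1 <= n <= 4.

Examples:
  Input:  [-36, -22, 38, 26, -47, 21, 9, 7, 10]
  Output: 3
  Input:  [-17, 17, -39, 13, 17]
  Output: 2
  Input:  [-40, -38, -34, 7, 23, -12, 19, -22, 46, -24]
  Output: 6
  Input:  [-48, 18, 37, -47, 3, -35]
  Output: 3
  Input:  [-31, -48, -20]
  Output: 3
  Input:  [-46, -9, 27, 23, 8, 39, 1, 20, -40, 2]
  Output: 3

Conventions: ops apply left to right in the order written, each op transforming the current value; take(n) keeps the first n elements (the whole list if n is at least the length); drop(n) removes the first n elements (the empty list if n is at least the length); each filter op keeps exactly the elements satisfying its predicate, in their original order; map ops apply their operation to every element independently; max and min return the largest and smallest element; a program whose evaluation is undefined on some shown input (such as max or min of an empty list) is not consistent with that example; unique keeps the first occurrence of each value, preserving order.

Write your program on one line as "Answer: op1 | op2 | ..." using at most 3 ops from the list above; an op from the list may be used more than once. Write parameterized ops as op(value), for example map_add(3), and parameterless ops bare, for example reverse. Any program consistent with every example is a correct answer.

map_mul(3) | filter_lt(-3) | len

Check, running the answer program on each example:
  [-36, -22, 38, 26, -47, 21, 9, 7, 10] -> [-108, -66, 114, 78, -141, 63, 27, 21, 30] -> [-108, -66, -141] -> 3
  [-17, 17, -39, 13, 17] -> [-51, 51, -117, 39, 51] -> [-51, -117] -> 2
  [-40, -38, -34, 7, 23, -12, 19, -22, 46, -24] -> [-120, -114, -102, 21, 69, -36, 57, -66, 138, -72] -> [-120, -114, -102, -36, -66, -72] -> 6
  [-48, 18, 37, -47, 3, -35] -> [-144, 54, 111, -141, 9, -105] -> [-144, -141, -105] -> 3
  [-31, -48, -20] -> [-93, -144, -60] -> [-93, -144, -60] -> 3
  [-46, -9, 27, 23, 8, 39, 1, 20, -40, 2] -> [-138, -27, 81, 69, 24, 117, 3, 60, -120, 6] -> [-138, -27, -120] -> 3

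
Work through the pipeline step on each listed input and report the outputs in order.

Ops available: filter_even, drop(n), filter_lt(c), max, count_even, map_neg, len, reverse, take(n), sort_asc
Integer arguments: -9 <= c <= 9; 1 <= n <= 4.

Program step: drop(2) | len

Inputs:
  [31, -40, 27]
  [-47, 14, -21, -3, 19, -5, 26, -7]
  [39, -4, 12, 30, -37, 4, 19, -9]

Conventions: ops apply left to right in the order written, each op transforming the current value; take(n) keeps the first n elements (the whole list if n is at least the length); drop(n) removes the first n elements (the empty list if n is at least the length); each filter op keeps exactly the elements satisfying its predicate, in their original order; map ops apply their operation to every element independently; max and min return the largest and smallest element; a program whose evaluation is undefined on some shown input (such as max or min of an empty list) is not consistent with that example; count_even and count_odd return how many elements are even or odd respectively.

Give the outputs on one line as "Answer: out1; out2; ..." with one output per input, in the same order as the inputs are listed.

Execution, op by op:
  [31, -40, 27] -> [27] -> 1
  [-47, 14, -21, -3, 19, -5, 26, -7] -> [-21, -3, 19, -5, 26, -7] -> 6
  [39, -4, 12, 30, -37, 4, 19, -9] -> [12, 30, -37, 4, 19, -9] -> 6

1; 6; 6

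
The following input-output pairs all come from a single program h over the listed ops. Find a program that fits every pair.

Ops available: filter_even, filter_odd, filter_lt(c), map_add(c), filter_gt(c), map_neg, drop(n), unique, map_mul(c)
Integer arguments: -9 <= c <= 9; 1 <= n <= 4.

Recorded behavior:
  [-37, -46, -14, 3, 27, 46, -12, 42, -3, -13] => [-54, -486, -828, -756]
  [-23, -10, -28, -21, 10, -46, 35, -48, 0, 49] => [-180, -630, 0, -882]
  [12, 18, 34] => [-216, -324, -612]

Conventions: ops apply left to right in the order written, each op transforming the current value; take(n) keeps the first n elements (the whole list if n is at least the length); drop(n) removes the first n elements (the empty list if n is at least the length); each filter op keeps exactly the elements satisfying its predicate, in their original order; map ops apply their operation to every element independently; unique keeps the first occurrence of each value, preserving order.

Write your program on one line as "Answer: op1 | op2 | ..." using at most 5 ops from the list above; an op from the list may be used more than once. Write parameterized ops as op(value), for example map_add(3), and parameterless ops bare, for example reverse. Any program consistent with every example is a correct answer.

filter_gt(-3) | map_mul(3) | map_neg | map_mul(6)

Check, running the answer program on each example:
  [-37, -46, -14, 3, 27, 46, -12, 42, -3, -13] -> [3, 27, 46, 42] -> [9, 81, 138, 126] -> [-9, -81, -138, -126] -> [-54, -486, -828, -756]
  [-23, -10, -28, -21, 10, -46, 35, -48, 0, 49] -> [10, 35, 0, 49] -> [30, 105, 0, 147] -> [-30, -105, 0, -147] -> [-180, -630, 0, -882]
  [12, 18, 34] -> [12, 18, 34] -> [36, 54, 102] -> [-36, -54, -102] -> [-216, -324, -612]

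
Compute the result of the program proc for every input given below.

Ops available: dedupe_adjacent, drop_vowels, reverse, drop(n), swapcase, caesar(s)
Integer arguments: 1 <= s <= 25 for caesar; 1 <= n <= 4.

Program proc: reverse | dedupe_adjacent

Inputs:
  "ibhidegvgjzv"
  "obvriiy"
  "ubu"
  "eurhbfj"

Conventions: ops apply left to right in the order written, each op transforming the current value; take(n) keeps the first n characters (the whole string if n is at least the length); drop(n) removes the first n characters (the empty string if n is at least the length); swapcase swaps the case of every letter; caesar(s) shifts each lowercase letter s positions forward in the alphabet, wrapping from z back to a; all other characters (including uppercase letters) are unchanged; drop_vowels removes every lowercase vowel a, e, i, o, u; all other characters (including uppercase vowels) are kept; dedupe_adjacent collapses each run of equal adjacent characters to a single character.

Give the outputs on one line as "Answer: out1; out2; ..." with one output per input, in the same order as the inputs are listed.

Execution, op by op:
  "ibhidegvgjzv" -> "vzjgvgedihbi" -> "vzjgvgedihbi"
  "obvriiy" -> "yiirvbo" -> "yirvbo"
  "ubu" -> "ubu" -> "ubu"
  "eurhbfj" -> "jfbhrue" -> "jfbhrue"

"vzjgvgedihbi"; "yirvbo"; "ubu"; "jfbhrue"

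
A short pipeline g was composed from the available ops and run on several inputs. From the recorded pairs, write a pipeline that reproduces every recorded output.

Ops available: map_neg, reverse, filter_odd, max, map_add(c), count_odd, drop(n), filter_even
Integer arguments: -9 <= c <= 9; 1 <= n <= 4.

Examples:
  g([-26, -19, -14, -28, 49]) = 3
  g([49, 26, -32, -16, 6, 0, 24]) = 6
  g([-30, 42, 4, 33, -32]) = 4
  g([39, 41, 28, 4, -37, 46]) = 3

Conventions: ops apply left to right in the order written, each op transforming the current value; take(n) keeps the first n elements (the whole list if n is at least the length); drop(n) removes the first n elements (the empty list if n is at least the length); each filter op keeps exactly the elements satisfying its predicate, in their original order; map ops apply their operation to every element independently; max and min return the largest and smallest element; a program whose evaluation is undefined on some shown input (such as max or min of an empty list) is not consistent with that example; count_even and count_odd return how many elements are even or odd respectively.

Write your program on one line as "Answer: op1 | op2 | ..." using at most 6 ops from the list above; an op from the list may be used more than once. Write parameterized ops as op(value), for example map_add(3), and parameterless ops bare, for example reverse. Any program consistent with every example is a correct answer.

filter_even | map_neg | map_add(-9) | reverse | count_odd

Check, running the answer program on each example:
  [-26, -19, -14, -28, 49] -> [-26, -14, -28] -> [26, 14, 28] -> [17, 5, 19] -> [19, 5, 17] -> 3
  [49, 26, -32, -16, 6, 0, 24] -> [26, -32, -16, 6, 0, 24] -> [-26, 32, 16, -6, 0, -24] -> [-35, 23, 7, -15, -9, -33] -> [-33, -9, -15, 7, 23, -35] -> 6
  [-30, 42, 4, 33, -32] -> [-30, 42, 4, -32] -> [30, -42, -4, 32] -> [21, -51, -13, 23] -> [23, -13, -51, 21] -> 4
  [39, 41, 28, 4, -37, 46] -> [28, 4, 46] -> [-28, -4, -46] -> [-37, -13, -55] -> [-55, -13, -37] -> 3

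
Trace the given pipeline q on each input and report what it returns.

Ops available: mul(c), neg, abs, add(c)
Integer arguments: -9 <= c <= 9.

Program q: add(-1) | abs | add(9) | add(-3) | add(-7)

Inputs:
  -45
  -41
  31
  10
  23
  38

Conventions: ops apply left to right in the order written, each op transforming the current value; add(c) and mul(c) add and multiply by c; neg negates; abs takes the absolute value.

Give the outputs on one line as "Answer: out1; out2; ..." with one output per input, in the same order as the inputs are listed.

Execution, op by op:
  -45 -> -46 -> 46 -> 55 -> 52 -> 45
  -41 -> -42 -> 42 -> 51 -> 48 -> 41
  31 -> 30 -> 30 -> 39 -> 36 -> 29
  10 -> 9 -> 9 -> 18 -> 15 -> 8
  23 -> 22 -> 22 -> 31 -> 28 -> 21
  38 -> 37 -> 37 -> 46 -> 43 -> 36

45; 41; 29; 8; 21; 36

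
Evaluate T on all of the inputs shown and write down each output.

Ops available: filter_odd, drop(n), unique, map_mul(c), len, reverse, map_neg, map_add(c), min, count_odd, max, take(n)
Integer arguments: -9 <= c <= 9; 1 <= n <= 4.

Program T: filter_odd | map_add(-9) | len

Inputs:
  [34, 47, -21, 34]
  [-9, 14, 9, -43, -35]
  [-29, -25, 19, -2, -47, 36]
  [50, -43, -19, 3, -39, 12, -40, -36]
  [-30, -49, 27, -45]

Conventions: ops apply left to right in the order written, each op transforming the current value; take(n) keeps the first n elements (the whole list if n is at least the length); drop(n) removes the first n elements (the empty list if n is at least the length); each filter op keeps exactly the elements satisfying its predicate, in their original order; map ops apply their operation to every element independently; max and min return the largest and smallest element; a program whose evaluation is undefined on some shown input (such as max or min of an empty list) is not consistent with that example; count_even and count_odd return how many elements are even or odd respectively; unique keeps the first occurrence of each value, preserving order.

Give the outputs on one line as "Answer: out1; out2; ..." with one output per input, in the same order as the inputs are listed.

2; 4; 4; 4; 3

Execution, op by op:
  [34, 47, -21, 34] -> [47, -21] -> [38, -30] -> 2
  [-9, 14, 9, -43, -35] -> [-9, 9, -43, -35] -> [-18, 0, -52, -44] -> 4
  [-29, -25, 19, -2, -47, 36] -> [-29, -25, 19, -47] -> [-38, -34, 10, -56] -> 4
  [50, -43, -19, 3, -39, 12, -40, -36] -> [-43, -19, 3, -39] -> [-52, -28, -6, -48] -> 4
  [-30, -49, 27, -45] -> [-49, 27, -45] -> [-58, 18, -54] -> 3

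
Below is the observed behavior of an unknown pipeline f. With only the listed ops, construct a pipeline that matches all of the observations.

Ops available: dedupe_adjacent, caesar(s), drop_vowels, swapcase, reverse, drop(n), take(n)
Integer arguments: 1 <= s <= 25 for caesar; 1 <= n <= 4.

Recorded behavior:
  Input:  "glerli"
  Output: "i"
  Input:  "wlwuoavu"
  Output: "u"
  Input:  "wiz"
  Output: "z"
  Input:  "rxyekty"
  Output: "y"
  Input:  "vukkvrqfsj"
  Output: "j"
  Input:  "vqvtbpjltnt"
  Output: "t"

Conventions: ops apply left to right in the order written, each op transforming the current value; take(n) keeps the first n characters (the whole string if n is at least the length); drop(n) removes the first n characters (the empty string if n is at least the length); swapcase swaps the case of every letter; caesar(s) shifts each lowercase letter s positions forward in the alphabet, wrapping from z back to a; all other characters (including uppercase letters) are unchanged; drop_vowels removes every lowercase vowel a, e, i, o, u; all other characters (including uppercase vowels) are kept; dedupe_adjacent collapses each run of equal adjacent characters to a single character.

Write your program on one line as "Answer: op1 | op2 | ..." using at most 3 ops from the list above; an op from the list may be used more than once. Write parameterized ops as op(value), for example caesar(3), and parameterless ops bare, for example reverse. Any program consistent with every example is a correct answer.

dedupe_adjacent | reverse | take(1)

Check, running the answer program on each example:
  "glerli" -> "glerli" -> "ilrelg" -> "i"
  "wlwuoavu" -> "wlwuoavu" -> "uvaouwlw" -> "u"
  "wiz" -> "wiz" -> "ziw" -> "z"
  "rxyekty" -> "rxyekty" -> "ytkeyxr" -> "y"
  "vukkvrqfsj" -> "vukvrqfsj" -> "jsfqrvkuv" -> "j"
  "vqvtbpjltnt" -> "vqvtbpjltnt" -> "tntljpbtvqv" -> "t"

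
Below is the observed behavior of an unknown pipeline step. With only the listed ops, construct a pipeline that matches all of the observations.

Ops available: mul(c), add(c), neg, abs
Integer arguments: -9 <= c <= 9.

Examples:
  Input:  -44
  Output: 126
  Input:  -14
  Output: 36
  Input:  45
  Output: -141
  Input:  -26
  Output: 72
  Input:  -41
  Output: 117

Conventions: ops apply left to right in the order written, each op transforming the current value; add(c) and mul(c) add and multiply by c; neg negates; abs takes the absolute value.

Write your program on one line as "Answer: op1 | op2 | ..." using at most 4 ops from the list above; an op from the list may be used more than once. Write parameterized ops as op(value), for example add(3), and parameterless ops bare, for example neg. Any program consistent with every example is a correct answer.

mul(-3) | add(3) | add(-7) | add(-2)

Check, running the answer program on each example:
  -44 -> 132 -> 135 -> 128 -> 126
  -14 -> 42 -> 45 -> 38 -> 36
  45 -> -135 -> -132 -> -139 -> -141
  -26 -> 78 -> 81 -> 74 -> 72
  -41 -> 123 -> 126 -> 119 -> 117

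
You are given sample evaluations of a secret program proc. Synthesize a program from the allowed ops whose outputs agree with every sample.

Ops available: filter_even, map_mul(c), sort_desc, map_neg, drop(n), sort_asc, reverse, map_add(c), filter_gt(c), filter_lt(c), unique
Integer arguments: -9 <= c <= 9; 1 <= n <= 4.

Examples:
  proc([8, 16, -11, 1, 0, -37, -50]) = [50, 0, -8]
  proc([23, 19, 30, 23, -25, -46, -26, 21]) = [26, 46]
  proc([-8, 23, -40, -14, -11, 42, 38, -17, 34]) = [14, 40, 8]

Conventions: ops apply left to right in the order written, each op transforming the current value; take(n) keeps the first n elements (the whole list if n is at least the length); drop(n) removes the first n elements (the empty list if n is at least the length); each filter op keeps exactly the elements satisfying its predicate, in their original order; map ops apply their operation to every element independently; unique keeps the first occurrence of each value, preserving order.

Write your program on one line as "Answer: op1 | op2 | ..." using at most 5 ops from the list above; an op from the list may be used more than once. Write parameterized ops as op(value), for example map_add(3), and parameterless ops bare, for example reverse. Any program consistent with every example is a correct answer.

reverse | filter_lt(9) | filter_even | map_neg

Check, running the answer program on each example:
  [8, 16, -11, 1, 0, -37, -50] -> [-50, -37, 0, 1, -11, 16, 8] -> [-50, -37, 0, 1, -11, 8] -> [-50, 0, 8] -> [50, 0, -8]
  [23, 19, 30, 23, -25, -46, -26, 21] -> [21, -26, -46, -25, 23, 30, 19, 23] -> [-26, -46, -25] -> [-26, -46] -> [26, 46]
  [-8, 23, -40, -14, -11, 42, 38, -17, 34] -> [34, -17, 38, 42, -11, -14, -40, 23, -8] -> [-17, -11, -14, -40, -8] -> [-14, -40, -8] -> [14, 40, 8]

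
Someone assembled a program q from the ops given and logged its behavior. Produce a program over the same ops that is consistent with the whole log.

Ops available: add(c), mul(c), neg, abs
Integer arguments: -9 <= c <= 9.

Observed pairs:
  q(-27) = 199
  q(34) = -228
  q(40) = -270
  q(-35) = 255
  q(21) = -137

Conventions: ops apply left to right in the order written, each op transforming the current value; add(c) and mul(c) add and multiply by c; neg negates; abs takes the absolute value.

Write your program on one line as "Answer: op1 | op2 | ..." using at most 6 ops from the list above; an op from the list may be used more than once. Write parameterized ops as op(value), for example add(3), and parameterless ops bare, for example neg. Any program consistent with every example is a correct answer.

mul(-7) | neg | add(-6) | add(2) | add(-6) | neg

Check, running the answer program on each example:
  -27 -> 189 -> -189 -> -195 -> -193 -> -199 -> 199
  34 -> -238 -> 238 -> 232 -> 234 -> 228 -> -228
  40 -> -280 -> 280 -> 274 -> 276 -> 270 -> -270
  -35 -> 245 -> -245 -> -251 -> -249 -> -255 -> 255
  21 -> -147 -> 147 -> 141 -> 143 -> 137 -> -137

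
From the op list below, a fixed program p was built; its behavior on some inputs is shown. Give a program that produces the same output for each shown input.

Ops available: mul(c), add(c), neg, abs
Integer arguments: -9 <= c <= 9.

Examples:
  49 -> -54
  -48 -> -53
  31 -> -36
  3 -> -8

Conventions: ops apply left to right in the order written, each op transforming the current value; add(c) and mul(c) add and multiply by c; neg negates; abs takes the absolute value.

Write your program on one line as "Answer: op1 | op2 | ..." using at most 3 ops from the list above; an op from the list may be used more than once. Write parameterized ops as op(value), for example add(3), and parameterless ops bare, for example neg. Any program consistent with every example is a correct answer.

abs | add(5) | neg

Check, running the answer program on each example:
  49 -> 49 -> 54 -> -54
  -48 -> 48 -> 53 -> -53
  31 -> 31 -> 36 -> -36
  3 -> 3 -> 8 -> -8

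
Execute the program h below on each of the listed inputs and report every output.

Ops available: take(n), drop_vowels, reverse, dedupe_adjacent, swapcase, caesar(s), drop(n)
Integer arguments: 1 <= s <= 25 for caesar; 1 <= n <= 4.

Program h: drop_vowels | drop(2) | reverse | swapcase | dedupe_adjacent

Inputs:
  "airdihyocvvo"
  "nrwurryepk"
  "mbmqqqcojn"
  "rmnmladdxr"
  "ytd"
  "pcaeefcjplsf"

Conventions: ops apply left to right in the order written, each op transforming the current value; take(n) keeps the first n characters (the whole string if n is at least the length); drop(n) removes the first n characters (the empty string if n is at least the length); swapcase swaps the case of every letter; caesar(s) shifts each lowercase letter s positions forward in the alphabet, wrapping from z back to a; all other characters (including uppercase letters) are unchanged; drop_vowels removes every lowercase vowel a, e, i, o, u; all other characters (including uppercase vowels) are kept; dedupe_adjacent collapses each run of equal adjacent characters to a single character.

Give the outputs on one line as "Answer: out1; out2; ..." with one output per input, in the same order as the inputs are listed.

"VCYH"; "KPYRW"; "NJCQM"; "RXDLMN"; "D"; "FSLPJCF"

Execution, op by op:
  "airdihyocvvo" -> "rdhycvv" -> "hycvv" -> "vvcyh" -> "VVCYH" -> "VCYH"
  "nrwurryepk" -> "nrwrrypk" -> "wrrypk" -> "kpyrrw" -> "KPYRRW" -> "KPYRW"
  "mbmqqqcojn" -> "mbmqqqcjn" -> "mqqqcjn" -> "njcqqqm" -> "NJCQQQM" -> "NJCQM"
  "rmnmladdxr" -> "rmnmlddxr" -> "nmlddxr" -> "rxddlmn" -> "RXDDLMN" -> "RXDLMN"
  "ytd" -> "ytd" -> "d" -> "d" -> "D" -> "D"
  "pcaeefcjplsf" -> "pcfcjplsf" -> "fcjplsf" -> "fslpjcf" -> "FSLPJCF" -> "FSLPJCF"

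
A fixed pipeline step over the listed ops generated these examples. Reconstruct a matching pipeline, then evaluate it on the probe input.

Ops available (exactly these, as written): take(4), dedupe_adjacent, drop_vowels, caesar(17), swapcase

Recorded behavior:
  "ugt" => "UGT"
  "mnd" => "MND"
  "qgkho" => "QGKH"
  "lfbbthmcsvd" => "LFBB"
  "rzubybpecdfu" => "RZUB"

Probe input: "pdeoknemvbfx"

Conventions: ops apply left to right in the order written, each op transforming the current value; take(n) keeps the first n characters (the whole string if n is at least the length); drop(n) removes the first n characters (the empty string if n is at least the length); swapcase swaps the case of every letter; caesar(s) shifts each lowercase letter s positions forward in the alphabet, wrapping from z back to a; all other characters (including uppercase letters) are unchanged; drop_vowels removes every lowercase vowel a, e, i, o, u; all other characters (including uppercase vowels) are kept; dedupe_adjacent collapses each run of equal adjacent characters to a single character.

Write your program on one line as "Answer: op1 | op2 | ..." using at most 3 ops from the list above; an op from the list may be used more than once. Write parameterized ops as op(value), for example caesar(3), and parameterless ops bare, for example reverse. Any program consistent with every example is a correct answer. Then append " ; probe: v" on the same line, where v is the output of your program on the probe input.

take(4) | swapcase ; probe: "PDEO"

Check, running the answer program on each example:
  "ugt" -> "ugt" -> "UGT"
  "mnd" -> "mnd" -> "MND"
  "qgkho" -> "qgkh" -> "QGKH"
  "lfbbthmcsvd" -> "lfbb" -> "LFBB"
  "rzubybpecdfu" -> "rzub" -> "RZUB"
  probe: "pdeoknemvbfx" -> "pdeo" -> "PDEO"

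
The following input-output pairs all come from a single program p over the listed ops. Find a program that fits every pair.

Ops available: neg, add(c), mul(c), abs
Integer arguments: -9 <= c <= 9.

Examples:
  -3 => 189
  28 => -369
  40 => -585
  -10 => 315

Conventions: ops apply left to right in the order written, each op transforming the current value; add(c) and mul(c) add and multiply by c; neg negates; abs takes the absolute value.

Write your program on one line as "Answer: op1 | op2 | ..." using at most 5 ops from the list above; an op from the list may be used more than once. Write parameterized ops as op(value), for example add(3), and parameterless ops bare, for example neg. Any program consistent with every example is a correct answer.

add(-7) | mul(-2) | add(1) | mul(9)

Check, running the answer program on each example:
  -3 -> -10 -> 20 -> 21 -> 189
  28 -> 21 -> -42 -> -41 -> -369
  40 -> 33 -> -66 -> -65 -> -585
  -10 -> -17 -> 34 -> 35 -> 315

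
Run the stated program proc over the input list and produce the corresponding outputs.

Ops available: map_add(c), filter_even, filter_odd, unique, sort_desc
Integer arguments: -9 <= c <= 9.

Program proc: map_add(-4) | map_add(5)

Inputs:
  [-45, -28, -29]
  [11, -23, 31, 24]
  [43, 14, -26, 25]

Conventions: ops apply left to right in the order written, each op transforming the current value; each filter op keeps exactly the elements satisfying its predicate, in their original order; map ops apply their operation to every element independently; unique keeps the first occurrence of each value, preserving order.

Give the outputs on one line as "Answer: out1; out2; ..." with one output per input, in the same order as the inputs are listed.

[-44, -27, -28]; [12, -22, 32, 25]; [44, 15, -25, 26]

Execution, op by op:
  [-45, -28, -29] -> [-49, -32, -33] -> [-44, -27, -28]
  [11, -23, 31, 24] -> [7, -27, 27, 20] -> [12, -22, 32, 25]
  [43, 14, -26, 25] -> [39, 10, -30, 21] -> [44, 15, -25, 26]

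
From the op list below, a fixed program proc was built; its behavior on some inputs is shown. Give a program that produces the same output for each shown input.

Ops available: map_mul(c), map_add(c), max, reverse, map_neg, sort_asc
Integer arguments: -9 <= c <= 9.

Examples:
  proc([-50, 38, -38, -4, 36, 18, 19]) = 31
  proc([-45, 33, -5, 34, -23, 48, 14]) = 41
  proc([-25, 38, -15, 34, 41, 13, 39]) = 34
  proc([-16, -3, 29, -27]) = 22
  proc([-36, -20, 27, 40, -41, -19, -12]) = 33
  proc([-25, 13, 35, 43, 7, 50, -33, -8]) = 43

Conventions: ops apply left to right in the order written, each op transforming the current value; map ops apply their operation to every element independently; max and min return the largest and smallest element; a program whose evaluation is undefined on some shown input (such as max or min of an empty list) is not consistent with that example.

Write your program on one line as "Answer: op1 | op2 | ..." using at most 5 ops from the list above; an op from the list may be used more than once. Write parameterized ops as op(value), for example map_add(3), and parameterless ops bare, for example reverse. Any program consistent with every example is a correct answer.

sort_asc | map_neg | map_add(7) | map_neg | max

Check, running the answer program on each example:
  [-50, 38, -38, -4, 36, 18, 19] -> [-50, -38, -4, 18, 19, 36, 38] -> [50, 38, 4, -18, -19, -36, -38] -> [57, 45, 11, -11, -12, -29, -31] -> [-57, -45, -11, 11, 12, 29, 31] -> 31
  [-45, 33, -5, 34, -23, 48, 14] -> [-45, -23, -5, 14, 33, 34, 48] -> [45, 23, 5, -14, -33, -34, -48] -> [52, 30, 12, -7, -26, -27, -41] -> [-52, -30, -12, 7, 26, 27, 41] -> 41
  [-25, 38, -15, 34, 41, 13, 39] -> [-25, -15, 13, 34, 38, 39, 41] -> [25, 15, -13, -34, -38, -39, -41] -> [32, 22, -6, -27, -31, -32, -34] -> [-32, -22, 6, 27, 31, 32, 34] -> 34
  [-16, -3, 29, -27] -> [-27, -16, -3, 29] -> [27, 16, 3, -29] -> [34, 23, 10, -22] -> [-34, -23, -10, 22] -> 22
  [-36, -20, 27, 40, -41, -19, -12] -> [-41, -36, -20, -19, -12, 27, 40] -> [41, 36, 20, 19, 12, -27, -40] -> [48, 43, 27, 26, 19, -20, -33] -> [-48, -43, -27, -26, -19, 20, 33] -> 33
  [-25, 13, 35, 43, 7, 50, -33, -8] -> [-33, -25, -8, 7, 13, 35, 43, 50] -> [33, 25, 8, -7, -13, -35, -43, -50] -> [40, 32, 15, 0, -6, -28, -36, -43] -> [-40, -32, -15, 0, 6, 28, 36, 43] -> 43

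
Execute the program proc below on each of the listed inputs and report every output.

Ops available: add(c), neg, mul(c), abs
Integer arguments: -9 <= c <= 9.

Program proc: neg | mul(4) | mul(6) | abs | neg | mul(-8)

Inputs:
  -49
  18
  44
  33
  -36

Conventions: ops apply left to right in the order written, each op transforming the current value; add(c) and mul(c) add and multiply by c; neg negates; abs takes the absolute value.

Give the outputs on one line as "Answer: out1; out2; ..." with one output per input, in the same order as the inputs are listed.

9408; 3456; 8448; 6336; 6912

Execution, op by op:
  -49 -> 49 -> 196 -> 1176 -> 1176 -> -1176 -> 9408
  18 -> -18 -> -72 -> -432 -> 432 -> -432 -> 3456
  44 -> -44 -> -176 -> -1056 -> 1056 -> -1056 -> 8448
  33 -> -33 -> -132 -> -792 -> 792 -> -792 -> 6336
  -36 -> 36 -> 144 -> 864 -> 864 -> -864 -> 6912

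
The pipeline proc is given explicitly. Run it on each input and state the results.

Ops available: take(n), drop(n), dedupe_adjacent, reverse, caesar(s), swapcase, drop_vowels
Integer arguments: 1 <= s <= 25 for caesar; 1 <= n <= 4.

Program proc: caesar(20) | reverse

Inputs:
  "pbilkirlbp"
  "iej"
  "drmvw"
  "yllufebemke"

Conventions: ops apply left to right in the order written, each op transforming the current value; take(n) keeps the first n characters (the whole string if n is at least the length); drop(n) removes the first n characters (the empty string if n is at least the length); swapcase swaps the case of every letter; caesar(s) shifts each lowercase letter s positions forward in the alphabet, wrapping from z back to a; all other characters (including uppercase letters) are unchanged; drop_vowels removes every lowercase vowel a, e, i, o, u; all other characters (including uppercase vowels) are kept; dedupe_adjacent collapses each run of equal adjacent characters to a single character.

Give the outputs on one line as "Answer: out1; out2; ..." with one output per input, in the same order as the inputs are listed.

"jvflcefcvj"; "dyc"; "qpglx"; "yegyvyzoffs"

Execution, op by op:
  "pbilkirlbp" -> "jvcfeclfvj" -> "jvflcefcvj"
  "iej" -> "cyd" -> "dyc"
  "drmvw" -> "xlgpq" -> "qpglx"
  "yllufebemke" -> "sffozyvygey" -> "yegyvyzoffs"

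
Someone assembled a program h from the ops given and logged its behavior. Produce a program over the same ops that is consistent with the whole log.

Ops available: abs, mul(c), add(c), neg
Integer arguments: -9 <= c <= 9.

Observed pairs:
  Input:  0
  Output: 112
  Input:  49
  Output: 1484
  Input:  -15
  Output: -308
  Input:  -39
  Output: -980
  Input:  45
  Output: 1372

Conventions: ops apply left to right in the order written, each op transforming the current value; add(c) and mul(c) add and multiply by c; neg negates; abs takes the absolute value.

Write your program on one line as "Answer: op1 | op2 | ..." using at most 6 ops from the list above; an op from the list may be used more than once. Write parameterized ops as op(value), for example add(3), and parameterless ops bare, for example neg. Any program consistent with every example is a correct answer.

neg | add(-4) | neg | mul(7) | mul(4)

Check, running the answer program on each example:
  0 -> 0 -> -4 -> 4 -> 28 -> 112
  49 -> -49 -> -53 -> 53 -> 371 -> 1484
  -15 -> 15 -> 11 -> -11 -> -77 -> -308
  -39 -> 39 -> 35 -> -35 -> -245 -> -980
  45 -> -45 -> -49 -> 49 -> 343 -> 1372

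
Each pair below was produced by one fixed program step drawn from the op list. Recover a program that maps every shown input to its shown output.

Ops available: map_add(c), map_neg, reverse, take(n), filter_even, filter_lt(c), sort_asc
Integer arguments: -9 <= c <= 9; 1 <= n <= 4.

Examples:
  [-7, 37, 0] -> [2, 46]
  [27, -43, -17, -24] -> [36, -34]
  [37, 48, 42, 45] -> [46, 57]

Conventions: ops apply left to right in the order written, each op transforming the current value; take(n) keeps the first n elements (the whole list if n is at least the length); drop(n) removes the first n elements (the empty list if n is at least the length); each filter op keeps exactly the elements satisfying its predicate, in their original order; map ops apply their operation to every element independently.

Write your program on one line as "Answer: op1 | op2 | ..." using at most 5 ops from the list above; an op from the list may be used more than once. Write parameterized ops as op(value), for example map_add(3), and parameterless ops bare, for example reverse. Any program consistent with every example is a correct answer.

map_add(9) | map_neg | take(2) | map_neg

Check, running the answer program on each example:
  [-7, 37, 0] -> [2, 46, 9] -> [-2, -46, -9] -> [-2, -46] -> [2, 46]
  [27, -43, -17, -24] -> [36, -34, -8, -15] -> [-36, 34, 8, 15] -> [-36, 34] -> [36, -34]
  [37, 48, 42, 45] -> [46, 57, 51, 54] -> [-46, -57, -51, -54] -> [-46, -57] -> [46, 57]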